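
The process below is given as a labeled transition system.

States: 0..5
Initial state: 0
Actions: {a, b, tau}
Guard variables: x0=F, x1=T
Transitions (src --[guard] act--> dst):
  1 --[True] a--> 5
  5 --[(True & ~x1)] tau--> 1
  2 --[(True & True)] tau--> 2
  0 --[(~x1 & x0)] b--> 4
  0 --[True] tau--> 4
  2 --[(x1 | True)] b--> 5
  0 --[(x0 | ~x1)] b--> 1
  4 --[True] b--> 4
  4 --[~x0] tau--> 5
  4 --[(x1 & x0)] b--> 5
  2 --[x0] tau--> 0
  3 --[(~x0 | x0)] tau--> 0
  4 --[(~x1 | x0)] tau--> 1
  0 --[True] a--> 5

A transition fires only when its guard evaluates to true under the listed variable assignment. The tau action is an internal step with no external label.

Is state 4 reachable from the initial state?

Answer: REACHABLE

Working:
8 transition(s) survive guard evaluation.
L0 = {0}
L1 = {4,5}  cumulative {0,4,5}
Reach set: {0,4,5}
witness 4: tau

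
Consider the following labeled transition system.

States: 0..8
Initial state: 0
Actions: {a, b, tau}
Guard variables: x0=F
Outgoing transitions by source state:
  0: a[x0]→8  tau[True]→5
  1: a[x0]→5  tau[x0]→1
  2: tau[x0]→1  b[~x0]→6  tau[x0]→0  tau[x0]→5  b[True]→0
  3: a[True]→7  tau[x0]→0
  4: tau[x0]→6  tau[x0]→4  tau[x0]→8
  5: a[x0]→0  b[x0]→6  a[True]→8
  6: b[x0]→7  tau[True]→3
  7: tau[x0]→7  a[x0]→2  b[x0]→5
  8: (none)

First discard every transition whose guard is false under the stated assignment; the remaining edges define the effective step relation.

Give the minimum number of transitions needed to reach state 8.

Answer: 2

Trace:
BFS to 8:
  Layer 0: {0}
  Layer 1: {5}
  Layer 2: {8}
first hit 8 at d=2 via tau·a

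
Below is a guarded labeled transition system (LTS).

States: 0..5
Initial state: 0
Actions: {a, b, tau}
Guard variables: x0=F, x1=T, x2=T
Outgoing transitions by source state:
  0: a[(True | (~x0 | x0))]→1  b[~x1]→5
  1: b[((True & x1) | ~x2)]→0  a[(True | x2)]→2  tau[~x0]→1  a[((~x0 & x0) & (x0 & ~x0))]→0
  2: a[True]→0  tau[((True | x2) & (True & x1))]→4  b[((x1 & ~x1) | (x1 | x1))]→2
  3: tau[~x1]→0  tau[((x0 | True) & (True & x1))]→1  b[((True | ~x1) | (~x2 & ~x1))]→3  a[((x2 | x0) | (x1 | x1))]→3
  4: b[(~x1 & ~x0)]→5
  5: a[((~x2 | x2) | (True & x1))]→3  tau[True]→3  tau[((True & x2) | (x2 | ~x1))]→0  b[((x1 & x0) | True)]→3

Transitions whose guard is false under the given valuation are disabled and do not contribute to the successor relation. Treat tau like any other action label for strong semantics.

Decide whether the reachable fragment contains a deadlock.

Answer: DEADLOCK at state 4

Working:
Reachable = {0,1,2,4}
  0: a→1  [1 out]
  1: a→2  b→0  tau→1  [3 out]
  2: a→0  b→2  tau→4  [3 out]
  4: ∅  [no exit]
Path to 4: a·a·tau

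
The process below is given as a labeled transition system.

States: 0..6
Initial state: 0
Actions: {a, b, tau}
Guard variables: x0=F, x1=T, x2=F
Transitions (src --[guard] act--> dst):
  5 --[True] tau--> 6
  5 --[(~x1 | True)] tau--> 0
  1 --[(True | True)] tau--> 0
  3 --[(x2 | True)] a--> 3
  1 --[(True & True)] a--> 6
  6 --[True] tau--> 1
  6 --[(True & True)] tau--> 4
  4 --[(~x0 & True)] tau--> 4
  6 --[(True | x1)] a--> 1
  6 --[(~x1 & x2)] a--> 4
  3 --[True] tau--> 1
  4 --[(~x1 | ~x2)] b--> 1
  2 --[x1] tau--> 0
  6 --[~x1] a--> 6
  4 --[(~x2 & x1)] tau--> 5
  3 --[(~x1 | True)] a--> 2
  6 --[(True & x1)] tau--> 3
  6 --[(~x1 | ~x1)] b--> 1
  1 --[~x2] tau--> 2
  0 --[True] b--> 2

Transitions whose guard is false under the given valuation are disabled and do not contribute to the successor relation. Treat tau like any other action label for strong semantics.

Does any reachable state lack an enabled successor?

Reach set: {0,2}
  0: b→2  [deg 1]
  2: tau→0  [deg 1]

Answer: DEADLOCK-FREE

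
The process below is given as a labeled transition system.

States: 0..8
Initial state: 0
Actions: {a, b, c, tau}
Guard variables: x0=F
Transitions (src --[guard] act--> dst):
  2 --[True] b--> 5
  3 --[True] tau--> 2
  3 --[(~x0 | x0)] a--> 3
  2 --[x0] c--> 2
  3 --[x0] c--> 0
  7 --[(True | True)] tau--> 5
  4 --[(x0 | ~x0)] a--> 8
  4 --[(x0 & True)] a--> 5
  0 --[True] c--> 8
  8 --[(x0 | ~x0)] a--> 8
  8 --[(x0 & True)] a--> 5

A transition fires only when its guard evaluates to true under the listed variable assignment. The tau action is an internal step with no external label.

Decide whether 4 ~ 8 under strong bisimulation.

Answer: BISIMILAR

Analysis:
Compute ~ classes (split until stable):
  π0 = {{0,1,2,3,4,5,6,7,8}}
  π1 = {{0},{1,5,6},{2},{3},{4,8},{7}}
stable after 2 split(s): 6 block(s)
4∈{4,8}, 8∈{4,8}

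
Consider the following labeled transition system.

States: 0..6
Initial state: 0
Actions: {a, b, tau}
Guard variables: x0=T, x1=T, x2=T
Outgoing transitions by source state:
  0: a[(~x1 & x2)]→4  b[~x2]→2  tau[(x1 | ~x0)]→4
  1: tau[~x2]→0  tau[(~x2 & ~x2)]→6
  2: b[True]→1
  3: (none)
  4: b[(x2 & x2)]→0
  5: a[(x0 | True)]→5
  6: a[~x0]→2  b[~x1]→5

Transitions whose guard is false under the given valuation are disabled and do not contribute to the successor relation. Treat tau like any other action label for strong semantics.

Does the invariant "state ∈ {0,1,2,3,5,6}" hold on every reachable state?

Answer: INVARIANT VIOLATED at state 4

Analysis:
Inv-set: {0,1,2,3,5,6}
Reachable = {0,4}
  0: safe
  4: VIOLATES
witness against invariant: tau → 4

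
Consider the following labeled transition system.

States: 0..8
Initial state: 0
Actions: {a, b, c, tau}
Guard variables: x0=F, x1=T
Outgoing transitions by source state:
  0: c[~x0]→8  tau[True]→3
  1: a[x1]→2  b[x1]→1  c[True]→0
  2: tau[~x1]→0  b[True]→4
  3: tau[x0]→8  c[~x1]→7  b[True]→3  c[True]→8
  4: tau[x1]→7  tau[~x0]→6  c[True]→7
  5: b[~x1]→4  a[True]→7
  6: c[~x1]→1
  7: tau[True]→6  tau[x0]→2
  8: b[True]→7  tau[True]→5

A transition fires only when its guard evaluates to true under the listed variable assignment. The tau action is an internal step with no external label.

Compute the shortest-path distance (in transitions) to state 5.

Answer: 2

Analysis:
BFS to 5:
  L0 = {0}
  L1 = {3,8}
  L2 = {5,7}
5 enters at depth 2; path c·tau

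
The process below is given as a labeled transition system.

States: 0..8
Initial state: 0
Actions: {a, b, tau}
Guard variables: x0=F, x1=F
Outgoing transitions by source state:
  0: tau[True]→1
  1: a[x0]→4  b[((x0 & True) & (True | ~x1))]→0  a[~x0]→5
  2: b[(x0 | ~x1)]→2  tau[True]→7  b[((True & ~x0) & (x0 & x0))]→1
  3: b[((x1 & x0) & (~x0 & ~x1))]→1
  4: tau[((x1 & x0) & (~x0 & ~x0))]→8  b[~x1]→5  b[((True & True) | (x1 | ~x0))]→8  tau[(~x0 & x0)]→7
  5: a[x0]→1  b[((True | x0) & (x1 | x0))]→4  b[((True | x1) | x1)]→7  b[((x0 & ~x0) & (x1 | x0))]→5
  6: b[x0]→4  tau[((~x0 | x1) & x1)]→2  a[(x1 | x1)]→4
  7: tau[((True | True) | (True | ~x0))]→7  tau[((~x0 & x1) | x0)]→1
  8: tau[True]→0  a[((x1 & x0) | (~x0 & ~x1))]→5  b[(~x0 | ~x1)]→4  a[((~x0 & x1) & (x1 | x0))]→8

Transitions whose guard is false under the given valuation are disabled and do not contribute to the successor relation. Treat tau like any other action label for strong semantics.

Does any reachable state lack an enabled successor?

Answer: DEADLOCK-FREE

Working:
R = {0,1,5,7}
  0: tau→1  [deg 1]
  1: a→5  [deg 1]
  5: b→7  [deg 1]
  7: tau→7  [deg 1]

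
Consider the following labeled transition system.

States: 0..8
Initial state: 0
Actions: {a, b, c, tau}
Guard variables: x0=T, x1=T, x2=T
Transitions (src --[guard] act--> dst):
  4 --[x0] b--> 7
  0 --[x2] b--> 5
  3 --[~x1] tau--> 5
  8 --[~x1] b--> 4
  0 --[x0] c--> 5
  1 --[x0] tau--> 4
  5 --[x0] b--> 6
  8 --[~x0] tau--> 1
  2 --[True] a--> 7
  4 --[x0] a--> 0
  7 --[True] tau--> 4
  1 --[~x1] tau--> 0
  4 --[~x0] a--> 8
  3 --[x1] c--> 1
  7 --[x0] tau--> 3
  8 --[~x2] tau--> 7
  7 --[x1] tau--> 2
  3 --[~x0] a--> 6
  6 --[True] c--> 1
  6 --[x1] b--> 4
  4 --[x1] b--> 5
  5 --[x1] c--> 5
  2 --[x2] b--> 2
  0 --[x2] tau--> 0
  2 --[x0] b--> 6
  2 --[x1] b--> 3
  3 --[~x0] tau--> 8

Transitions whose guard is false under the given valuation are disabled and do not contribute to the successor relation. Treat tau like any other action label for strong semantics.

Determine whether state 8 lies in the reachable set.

Answer: UNREACHABLE

Trace:
Guard filter leaves 19 enabled edge(s).
L0 = {0}
L1 = {5}  total {0,5}
L2 = {6}  total {0,5,6}
L3 = {1,4}  total {0,1,4,5,6}
L4 = {7}  total {0,1,4,5,6,7}
L5 = {2,3}  total {0,1,2,3,4,5,6,7}
Reach set: {0,1,2,3,4,5,6,7}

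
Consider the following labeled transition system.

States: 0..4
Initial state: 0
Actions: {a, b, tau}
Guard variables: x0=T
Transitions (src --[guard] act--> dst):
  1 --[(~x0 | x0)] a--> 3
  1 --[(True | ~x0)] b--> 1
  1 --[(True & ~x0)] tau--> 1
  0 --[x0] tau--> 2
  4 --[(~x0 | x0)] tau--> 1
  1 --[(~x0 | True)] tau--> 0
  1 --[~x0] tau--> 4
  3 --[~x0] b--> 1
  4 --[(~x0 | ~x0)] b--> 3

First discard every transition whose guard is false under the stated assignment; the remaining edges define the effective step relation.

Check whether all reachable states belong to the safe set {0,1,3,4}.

Answer: INVARIANT VIOLATED at state 2

Analysis:
Allowed set {0,1,3,4}
Reachable = {0,2}
  0: ✓
  2: outside
counterexample path to 2: tau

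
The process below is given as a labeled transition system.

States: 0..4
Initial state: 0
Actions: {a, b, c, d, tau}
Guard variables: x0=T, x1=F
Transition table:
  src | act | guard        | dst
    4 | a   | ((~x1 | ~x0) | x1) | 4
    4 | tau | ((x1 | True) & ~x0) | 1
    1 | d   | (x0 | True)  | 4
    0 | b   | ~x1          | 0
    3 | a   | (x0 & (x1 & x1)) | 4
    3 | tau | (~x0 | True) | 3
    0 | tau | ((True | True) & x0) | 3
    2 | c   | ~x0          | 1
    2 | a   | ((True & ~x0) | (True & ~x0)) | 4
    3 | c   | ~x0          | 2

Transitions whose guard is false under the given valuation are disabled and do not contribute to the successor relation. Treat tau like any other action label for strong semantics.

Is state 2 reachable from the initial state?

Answer: UNREACHABLE

Analysis:
5 transition(s) survive guard evaluation.
Layer 0: {0}
Layer 1: {3}  now seen {0,3}
Reachable = {0,3}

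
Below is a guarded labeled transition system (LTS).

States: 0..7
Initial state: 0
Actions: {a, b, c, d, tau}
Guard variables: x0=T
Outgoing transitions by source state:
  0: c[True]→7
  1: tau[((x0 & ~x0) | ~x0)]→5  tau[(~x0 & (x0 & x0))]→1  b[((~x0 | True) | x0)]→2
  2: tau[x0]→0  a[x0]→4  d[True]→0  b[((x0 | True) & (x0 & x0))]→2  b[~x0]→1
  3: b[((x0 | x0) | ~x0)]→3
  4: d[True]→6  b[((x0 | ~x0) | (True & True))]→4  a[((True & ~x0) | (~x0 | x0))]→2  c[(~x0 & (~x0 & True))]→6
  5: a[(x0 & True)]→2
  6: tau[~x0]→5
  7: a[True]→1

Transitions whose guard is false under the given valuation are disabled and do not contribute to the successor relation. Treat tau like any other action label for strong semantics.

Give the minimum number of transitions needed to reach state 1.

Layered search for 1:
  Layer 0: {0}
  Layer 1: {7}
  Layer 2: {1}
depth(1)=2, e.g. c·a

Answer: 2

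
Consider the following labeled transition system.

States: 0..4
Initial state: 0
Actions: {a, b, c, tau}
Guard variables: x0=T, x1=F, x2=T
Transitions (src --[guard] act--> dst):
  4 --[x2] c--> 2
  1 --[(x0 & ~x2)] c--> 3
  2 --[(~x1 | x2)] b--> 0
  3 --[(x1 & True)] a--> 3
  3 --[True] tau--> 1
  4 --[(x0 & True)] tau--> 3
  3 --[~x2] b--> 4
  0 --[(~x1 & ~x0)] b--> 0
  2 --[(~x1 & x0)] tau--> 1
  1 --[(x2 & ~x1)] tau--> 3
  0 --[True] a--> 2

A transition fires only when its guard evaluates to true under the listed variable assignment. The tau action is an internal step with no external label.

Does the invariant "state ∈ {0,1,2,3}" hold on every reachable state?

Answer: INVARIANT HOLDS

Trace:
Safe = {0,1,2,3}
Reachable = {0,1,2,3}
  0: safe
  1: safe
  2: safe
  3: safe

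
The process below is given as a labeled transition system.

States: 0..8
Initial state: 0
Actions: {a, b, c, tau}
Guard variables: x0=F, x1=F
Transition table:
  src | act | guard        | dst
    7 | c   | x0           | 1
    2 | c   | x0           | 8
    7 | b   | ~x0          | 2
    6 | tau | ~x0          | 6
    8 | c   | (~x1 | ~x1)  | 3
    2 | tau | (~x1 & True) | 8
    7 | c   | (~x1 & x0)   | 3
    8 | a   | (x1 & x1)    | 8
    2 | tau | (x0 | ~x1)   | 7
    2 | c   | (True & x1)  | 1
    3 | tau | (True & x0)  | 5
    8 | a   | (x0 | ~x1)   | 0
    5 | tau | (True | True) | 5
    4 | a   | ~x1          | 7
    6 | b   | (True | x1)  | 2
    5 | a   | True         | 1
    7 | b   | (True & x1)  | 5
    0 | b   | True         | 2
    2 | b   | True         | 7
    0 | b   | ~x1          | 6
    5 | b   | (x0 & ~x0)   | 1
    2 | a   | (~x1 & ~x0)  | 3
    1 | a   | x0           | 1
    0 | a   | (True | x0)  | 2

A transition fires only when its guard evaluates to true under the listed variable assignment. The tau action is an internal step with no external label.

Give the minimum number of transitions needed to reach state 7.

Breadth-first toward 7:
  L0 = {0}
  L1 = {2,6}
  L2 = {3,7,8}
7 enters at depth 2; path a·b

Answer: 2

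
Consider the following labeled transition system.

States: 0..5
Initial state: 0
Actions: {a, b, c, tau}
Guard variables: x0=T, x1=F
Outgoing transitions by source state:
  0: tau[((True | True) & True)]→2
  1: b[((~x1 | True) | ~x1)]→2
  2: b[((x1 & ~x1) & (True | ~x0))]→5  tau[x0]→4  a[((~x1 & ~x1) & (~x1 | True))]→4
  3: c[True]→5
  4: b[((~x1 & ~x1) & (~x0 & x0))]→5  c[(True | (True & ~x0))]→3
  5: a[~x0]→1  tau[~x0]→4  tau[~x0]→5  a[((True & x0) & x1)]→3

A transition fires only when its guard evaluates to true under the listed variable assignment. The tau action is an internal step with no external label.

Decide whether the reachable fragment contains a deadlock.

R = {0,2,3,4,5}
  0: tau→2  [1 exit(s)]
  2: a→4  tau→4  [2 exit(s)]
  3: c→5  [1 exit(s)]
  4: c→3  [1 exit(s)]
  5: ∅  [deadlock]
Path to 5: tau·tau·c·c

Answer: DEADLOCK at state 5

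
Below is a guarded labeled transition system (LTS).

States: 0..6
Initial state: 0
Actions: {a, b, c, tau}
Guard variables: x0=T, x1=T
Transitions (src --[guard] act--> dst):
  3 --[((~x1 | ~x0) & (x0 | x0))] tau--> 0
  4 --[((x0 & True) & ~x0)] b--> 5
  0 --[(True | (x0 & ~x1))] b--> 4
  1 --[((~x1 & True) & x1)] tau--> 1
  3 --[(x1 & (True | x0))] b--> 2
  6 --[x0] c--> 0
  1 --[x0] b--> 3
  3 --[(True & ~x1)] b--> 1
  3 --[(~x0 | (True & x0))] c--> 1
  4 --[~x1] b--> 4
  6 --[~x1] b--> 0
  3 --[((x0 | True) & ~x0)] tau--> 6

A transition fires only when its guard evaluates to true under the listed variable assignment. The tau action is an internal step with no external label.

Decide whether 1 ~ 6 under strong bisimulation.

Bisimulation quotient by refinement:
  P[0] = {{0,1,2,3,4,5,6}}
  P[1] = {{0,1},{2,4,5},{3},{6}}
  P[2] = {{0},{1},{2,4,5},{3},{6}}
stable after 3 split(s): 5 block(s)
[1]={1}  [6]={6}

Answer: NOT BISIMILAR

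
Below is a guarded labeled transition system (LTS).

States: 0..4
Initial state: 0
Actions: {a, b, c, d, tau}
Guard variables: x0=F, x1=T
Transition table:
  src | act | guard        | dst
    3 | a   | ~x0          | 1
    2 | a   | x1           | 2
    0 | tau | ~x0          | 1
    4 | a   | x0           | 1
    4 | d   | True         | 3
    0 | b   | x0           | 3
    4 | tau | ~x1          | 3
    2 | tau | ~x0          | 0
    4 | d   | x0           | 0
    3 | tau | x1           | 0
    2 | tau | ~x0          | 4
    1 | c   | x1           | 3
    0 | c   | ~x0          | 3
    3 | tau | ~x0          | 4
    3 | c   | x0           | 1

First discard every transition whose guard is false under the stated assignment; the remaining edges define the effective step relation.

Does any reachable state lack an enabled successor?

Answer: DEADLOCK-FREE

Working:
Reachable = {0,1,3,4}
  0: c→3  tau→1  [2 exit(s)]
  1: c→3  [1 exit(s)]
  3: a→1  tau→0  tau→4  [3 exit(s)]
  4: d→3  [1 exit(s)]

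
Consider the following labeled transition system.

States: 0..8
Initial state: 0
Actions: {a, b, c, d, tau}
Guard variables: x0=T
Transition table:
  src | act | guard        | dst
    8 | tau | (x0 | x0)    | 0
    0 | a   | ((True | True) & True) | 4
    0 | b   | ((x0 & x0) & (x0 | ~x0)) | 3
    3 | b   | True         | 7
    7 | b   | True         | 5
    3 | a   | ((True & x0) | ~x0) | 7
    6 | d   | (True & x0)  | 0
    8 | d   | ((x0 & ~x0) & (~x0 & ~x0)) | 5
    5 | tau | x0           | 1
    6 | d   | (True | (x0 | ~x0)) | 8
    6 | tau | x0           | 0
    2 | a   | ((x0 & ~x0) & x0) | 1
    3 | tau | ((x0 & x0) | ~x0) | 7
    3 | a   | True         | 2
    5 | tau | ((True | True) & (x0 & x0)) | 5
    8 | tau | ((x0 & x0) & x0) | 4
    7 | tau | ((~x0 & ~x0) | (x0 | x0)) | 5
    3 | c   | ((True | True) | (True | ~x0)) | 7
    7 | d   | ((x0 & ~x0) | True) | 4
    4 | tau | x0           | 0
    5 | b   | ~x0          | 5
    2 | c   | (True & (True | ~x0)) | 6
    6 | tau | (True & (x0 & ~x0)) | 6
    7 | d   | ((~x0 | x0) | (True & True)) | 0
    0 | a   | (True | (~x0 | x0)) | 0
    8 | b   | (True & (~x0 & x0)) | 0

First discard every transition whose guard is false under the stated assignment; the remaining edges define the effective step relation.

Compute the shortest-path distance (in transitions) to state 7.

Answer: 2

Analysis:
BFS to 7:
  Layer 0: {0}
  Layer 1: {3,4}
  Layer 2: {2,7}
7 enters at depth 2; path b·a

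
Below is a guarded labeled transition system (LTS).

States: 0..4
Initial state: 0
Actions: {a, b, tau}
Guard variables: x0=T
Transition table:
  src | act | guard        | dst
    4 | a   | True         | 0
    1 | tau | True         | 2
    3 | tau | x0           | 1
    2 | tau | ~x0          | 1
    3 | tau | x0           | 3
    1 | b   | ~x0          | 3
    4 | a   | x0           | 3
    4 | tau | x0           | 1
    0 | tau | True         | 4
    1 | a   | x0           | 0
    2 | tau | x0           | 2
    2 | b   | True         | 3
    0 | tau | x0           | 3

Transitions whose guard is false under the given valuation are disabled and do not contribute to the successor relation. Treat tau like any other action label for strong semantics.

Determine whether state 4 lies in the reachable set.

Answer: REACHABLE

Working:
Guard filter leaves 11 enabled edge(s).
Layer 0: {0}
Layer 1: {3,4}  now seen {0,3,4}
Layer 2: {1}  now seen {0,1,3,4}
Layer 3: {2}  now seen {0,1,2,3,4}
Reach set: {0,1,2,3,4}
trace reaching 4: tau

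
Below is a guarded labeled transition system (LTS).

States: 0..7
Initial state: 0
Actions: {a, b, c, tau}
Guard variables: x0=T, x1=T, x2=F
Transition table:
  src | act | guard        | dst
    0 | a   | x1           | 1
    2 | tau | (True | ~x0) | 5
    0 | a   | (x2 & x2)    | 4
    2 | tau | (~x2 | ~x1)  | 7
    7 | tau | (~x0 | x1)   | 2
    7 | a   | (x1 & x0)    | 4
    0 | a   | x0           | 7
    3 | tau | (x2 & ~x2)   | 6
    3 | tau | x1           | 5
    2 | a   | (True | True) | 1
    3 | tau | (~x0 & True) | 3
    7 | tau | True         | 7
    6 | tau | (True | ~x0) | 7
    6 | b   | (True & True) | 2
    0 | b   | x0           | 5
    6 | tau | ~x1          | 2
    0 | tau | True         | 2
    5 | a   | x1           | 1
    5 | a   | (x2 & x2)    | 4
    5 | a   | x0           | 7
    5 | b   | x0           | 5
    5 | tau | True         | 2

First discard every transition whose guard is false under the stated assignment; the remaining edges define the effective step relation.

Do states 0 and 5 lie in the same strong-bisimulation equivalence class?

Answer: BISIMILAR

Working:
Refine partition for ~:
  round 0: {{0,1,2,3,4,5,6,7}}
  round 1: {{0,5},{1,4},{2,7},{3},{6}}
  round 2: {{0,5},{1,4},{2},{3},{6},{7}}
6 equivalence class(es) (converged in 3)
[0]={0,5}  [5]={0,5}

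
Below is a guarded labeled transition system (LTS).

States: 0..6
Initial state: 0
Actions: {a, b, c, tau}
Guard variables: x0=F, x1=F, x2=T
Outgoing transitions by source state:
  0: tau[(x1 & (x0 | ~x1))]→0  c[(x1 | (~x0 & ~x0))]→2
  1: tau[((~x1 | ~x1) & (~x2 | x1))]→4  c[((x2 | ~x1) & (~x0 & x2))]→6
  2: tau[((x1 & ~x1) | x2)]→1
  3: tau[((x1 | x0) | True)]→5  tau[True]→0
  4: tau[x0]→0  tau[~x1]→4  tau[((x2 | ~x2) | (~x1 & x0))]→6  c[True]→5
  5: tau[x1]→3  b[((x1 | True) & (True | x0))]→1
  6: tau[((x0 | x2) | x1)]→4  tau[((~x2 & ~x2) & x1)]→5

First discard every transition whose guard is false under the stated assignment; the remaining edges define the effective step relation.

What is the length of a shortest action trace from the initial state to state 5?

BFS to 5:
  Layer 0: {0}
  Layer 1: {2}
  Layer 2: {1}
  Layer 3: {6}
  Layer 4: {4}
  Layer 5: {5}
depth(5)=5, e.g. c·tau·c·tau·c

Answer: 5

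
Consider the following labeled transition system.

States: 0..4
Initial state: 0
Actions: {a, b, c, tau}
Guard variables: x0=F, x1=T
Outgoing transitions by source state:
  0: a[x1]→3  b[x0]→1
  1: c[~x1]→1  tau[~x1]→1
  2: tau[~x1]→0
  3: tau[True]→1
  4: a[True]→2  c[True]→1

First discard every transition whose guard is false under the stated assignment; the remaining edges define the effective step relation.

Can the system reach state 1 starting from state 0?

Answer: REACHABLE

Working:
4 transition(s) survive guard evaluation.
L0 = {0}
L1 = {3}  total {0,3}
L2 = {1}  total {0,1,3}
Reach set: {0,1,3}
witness 1: a·tau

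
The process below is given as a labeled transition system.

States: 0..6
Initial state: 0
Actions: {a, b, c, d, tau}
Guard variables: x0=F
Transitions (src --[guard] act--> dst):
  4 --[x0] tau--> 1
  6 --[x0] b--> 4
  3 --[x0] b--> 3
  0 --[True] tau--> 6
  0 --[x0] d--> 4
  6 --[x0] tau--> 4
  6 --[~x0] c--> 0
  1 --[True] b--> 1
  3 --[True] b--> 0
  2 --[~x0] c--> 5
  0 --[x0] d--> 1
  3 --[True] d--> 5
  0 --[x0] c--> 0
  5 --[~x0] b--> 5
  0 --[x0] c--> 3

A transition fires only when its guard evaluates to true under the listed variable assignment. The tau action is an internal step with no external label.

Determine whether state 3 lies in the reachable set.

After dropping false guards: 7 live edges.
Layer 0: {0}
Layer 1: {6}  now seen {0,6}
Reach set: {0,6}

Answer: UNREACHABLE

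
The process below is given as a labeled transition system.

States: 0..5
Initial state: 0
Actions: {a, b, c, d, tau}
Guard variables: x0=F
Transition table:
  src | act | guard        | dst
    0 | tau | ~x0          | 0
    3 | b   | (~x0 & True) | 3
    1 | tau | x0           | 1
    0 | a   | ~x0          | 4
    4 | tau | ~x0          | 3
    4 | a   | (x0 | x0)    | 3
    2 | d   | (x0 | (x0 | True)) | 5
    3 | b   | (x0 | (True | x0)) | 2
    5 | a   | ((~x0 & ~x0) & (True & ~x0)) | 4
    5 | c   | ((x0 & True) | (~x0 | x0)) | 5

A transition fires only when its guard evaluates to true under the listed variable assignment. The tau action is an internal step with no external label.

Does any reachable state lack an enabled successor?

Answer: DEADLOCK-FREE

Working:
Reachable = {0,2,3,4,5}
  0: a→4  tau→0  [2 out]
  2: d→5  [1 out]
  3: b→2  b→3  [2 out]
  4: tau→3  [1 out]
  5: a→4  c→5  [2 out]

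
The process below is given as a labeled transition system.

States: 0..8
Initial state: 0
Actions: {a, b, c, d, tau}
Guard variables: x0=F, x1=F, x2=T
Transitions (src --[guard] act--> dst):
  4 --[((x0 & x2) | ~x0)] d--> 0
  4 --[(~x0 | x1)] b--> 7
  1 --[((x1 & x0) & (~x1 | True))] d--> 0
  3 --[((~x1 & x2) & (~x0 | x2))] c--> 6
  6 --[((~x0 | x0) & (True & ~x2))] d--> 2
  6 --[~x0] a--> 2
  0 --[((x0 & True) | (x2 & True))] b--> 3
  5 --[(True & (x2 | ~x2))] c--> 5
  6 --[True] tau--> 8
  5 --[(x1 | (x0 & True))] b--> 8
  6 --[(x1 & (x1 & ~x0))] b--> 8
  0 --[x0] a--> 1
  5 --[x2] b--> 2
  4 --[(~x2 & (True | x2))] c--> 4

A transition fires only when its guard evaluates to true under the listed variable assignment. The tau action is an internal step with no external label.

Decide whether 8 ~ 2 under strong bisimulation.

Answer: BISIMILAR

Analysis:
Refine partition for ~:
  P[0] = {{0,1,2,3,4,5,6,7,8}}
  P[1] = {{0},{1,2,7,8},{3},{4},{5},{6}}
Fixed point at round 2; 6 class(es).
class of 8: {1,2,7,8}; class of 2: {1,2,7,8}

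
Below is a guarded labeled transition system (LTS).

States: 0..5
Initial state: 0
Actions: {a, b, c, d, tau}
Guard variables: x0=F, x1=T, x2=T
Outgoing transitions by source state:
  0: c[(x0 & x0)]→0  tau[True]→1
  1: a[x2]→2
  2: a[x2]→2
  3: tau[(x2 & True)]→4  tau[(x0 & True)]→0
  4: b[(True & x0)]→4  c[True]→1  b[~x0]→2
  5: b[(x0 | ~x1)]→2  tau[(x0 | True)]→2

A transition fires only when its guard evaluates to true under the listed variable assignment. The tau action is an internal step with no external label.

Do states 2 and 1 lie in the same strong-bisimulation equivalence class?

Answer: BISIMILAR

Analysis:
Bisimulation quotient by refinement:
  round 0: {{0,1,2,3,4,5}}
  round 1: {{0,3,5},{1,2},{4}}
  round 2: {{0,5},{1,2},{3},{4}}
stable after 3 split(s): 4 block(s)
[2]={1,2}  [1]={1,2}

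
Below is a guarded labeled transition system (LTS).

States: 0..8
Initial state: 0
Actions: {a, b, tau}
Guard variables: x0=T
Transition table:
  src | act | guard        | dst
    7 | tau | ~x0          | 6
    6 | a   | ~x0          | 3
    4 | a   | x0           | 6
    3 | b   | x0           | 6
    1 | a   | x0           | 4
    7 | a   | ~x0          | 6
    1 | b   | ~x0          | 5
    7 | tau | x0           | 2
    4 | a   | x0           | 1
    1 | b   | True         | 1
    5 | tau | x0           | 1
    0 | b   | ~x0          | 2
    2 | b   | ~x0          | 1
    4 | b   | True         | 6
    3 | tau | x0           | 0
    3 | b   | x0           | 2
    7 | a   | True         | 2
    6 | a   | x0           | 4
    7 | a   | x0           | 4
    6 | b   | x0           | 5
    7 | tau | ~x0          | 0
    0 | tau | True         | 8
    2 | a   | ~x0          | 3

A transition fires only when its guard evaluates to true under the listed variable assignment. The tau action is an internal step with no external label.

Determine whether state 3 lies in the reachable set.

After dropping false guards: 15 live edges.
L0 = {0}
L1 = {8}  now seen {0,8}
Reach set: {0,8}

Answer: UNREACHABLE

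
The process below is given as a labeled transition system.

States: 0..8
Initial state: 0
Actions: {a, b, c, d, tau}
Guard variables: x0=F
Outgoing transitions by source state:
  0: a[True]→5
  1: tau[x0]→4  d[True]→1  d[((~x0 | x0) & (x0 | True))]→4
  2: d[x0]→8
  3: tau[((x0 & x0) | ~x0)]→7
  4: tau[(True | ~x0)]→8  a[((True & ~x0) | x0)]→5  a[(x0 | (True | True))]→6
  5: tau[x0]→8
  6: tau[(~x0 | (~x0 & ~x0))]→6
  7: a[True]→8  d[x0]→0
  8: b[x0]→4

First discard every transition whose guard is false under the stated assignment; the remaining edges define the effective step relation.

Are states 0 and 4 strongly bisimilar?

Refine partition for ~:
  round 0: {{0,1,2,3,4,5,6,7,8}}
  round 1: {{0,7},{1},{2,5,8},{3,6},{4}}
  round 2: {{0,7},{1},{2,5,8},{3},{4},{6}}
6 equivalence class(es) (converged in 3)
[0]={0,7}  [4]={4}

Answer: NOT BISIMILAR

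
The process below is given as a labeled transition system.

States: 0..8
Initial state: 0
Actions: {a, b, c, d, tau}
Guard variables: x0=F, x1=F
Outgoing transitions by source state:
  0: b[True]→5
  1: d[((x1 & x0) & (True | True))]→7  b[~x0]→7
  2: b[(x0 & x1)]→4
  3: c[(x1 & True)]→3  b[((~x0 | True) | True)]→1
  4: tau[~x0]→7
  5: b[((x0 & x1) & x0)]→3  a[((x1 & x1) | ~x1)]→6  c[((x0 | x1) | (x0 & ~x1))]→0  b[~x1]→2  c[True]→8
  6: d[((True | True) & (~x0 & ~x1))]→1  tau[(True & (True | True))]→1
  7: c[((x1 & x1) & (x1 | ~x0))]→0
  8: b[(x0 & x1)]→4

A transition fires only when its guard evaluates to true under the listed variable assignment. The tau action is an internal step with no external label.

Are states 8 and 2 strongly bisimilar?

Compute ~ classes (split until stable):
  π0 = {{0,1,2,3,4,5,6,7,8}}
  π1 = {{0,1,3},{2,7,8},{4},{5},{6}}
  π2 = {{0},{1},{2,7,8},{3},{4},{5},{6}}
stable after 3 split(s): 7 block(s)
class of 8: {2,7,8}; class of 2: {2,7,8}

Answer: BISIMILAR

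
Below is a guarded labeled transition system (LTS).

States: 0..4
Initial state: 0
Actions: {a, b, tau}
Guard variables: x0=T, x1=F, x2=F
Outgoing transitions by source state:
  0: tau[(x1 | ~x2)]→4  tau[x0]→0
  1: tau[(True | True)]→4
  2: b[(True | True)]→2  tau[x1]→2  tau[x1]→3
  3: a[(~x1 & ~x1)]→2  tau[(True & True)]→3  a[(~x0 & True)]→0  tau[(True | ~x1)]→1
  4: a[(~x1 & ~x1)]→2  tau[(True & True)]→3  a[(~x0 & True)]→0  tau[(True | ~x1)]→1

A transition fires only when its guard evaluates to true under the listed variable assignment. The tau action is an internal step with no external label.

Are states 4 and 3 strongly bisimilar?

Bisimulation quotient by refinement:
  P[0] = {{0,1,2,3,4}}
  P[1] = {{0,1},{2},{3,4}}
  P[2] = {{0},{1},{2},{3,4}}
Fixed point at round 3; 4 class(es).
[4]={3,4}  [3]={3,4}

Answer: BISIMILAR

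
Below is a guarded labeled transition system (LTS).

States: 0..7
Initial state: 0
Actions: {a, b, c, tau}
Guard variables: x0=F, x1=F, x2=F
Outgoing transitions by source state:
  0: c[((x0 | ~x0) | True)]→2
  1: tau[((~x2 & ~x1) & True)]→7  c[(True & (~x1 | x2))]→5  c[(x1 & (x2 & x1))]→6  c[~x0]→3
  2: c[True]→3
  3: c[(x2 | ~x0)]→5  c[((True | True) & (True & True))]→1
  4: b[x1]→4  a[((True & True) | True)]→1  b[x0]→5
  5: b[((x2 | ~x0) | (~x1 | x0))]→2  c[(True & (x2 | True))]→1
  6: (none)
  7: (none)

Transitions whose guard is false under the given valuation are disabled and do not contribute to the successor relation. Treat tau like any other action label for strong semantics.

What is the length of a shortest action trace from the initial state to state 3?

Answer: 2

Trace:
BFS to 3:
  Layer 0: {0}
  Layer 1: {2}
  Layer 2: {3}
3 enters at depth 2; path c·c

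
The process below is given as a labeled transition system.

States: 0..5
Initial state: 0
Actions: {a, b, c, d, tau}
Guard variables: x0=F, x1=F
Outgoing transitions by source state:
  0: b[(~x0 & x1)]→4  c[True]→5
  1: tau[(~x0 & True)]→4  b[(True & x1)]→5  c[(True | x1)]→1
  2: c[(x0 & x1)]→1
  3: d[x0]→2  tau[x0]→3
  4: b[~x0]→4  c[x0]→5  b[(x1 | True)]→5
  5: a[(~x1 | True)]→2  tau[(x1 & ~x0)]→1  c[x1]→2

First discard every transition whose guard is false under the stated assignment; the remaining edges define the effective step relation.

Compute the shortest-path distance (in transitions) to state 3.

Breadth-first toward 3:
  L0 = {0}
  L1 = {5}
  L2 = {2}
3 never appears.

Answer: UNREACHABLE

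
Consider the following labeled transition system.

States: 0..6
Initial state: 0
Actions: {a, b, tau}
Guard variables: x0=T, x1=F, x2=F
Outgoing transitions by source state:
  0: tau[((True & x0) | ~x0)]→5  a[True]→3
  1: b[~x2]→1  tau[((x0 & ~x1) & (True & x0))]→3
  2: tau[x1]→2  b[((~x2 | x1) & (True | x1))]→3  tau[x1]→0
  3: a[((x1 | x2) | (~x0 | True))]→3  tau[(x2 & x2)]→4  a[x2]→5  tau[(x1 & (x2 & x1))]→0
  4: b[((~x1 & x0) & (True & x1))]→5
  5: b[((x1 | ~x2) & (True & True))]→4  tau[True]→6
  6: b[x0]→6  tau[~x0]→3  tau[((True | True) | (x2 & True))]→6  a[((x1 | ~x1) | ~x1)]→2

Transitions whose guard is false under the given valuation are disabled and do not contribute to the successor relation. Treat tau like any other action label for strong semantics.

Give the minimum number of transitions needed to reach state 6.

Breadth-first toward 6:
  depth 0: {0}
  depth 1: {3,5}
  depth 2: {4,6}
depth(6)=2, e.g. tau·tau

Answer: 2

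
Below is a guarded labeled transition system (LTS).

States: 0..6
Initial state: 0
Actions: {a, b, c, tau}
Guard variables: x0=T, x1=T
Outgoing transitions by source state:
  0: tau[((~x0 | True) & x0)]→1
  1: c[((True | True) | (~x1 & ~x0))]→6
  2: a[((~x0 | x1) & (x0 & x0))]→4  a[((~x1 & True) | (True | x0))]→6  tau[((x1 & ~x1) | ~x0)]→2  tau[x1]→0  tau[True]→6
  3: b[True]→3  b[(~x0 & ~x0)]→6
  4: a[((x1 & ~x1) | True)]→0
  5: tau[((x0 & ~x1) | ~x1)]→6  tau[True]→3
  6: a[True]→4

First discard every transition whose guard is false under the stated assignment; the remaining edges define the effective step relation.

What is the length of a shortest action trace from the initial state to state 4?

Answer: 3

Analysis:
Layered search for 4:
  Layer 0: {0}
  Layer 1: {1}
  Layer 2: {6}
  Layer 3: {4}
depth(4)=3, e.g. tau·c·a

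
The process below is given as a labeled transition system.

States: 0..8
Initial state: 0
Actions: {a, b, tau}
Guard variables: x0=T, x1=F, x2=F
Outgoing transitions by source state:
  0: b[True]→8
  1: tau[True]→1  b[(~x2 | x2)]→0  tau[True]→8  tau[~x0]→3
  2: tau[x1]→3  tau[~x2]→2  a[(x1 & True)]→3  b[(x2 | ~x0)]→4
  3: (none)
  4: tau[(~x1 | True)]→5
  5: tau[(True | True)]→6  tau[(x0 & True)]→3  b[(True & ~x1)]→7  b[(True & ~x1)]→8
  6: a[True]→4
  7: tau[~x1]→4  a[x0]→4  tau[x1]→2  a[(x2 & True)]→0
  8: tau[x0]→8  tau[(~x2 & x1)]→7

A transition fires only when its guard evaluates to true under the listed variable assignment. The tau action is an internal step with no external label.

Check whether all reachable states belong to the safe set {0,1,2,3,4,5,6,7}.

Answer: INVARIANT VIOLATED at state 8

Working:
Inv-set: {0,1,2,3,4,5,6,7}
R = {0,8}
  0: safe
  8: VIOLATES
witness against invariant: b → 8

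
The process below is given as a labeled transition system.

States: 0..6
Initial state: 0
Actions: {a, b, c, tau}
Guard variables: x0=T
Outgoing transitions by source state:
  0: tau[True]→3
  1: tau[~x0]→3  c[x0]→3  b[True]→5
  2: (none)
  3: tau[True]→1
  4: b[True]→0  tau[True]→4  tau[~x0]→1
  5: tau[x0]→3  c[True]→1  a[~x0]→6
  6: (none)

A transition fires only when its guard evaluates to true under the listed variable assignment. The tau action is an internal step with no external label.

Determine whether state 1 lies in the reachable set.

After dropping false guards: 8 live edges.
Layer 0: {0}
Layer 1: {3}  now seen {0,3}
Layer 2: {1}  now seen {0,1,3}
Layer 3: {5}  now seen {0,1,3,5}
R = {0,1,3,5}
witness 1: tau·tau

Answer: REACHABLE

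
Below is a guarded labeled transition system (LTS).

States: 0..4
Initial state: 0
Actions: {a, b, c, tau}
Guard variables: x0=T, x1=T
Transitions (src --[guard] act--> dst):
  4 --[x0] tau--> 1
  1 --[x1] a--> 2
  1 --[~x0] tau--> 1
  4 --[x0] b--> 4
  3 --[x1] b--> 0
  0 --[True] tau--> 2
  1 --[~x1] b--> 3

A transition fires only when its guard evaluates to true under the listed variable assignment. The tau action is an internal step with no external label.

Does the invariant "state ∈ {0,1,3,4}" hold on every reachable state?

Safe = {0,1,3,4}
Reach set: {0,2}
  0: ✓
  2: VIOLATES
counterexample path to 2: tau

Answer: INVARIANT VIOLATED at state 2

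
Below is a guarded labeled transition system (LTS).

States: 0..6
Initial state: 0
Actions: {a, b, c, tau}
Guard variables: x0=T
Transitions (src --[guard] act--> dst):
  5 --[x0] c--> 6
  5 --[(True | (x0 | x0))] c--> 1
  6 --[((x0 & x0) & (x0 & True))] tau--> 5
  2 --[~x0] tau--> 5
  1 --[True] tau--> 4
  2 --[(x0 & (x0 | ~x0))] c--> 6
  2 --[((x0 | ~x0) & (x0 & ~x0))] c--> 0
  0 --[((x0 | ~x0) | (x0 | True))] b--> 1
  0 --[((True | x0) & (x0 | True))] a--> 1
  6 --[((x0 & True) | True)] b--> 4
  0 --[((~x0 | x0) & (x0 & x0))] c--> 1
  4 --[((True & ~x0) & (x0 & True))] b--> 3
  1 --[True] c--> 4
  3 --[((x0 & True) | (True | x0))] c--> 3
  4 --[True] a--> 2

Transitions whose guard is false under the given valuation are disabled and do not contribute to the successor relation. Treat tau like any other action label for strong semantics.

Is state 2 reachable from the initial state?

After dropping false guards: 12 live edges.
Layer 0: {0}
Layer 1: {1}  cumulative {0,1}
Layer 2: {4}  cumulative {0,1,4}
Layer 3: {2}  cumulative {0,1,2,4}
Layer 4: {6}  cumulative {0,1,2,4,6}
Layer 5: {5}  cumulative {0,1,2,4,5,6}
Reachable = {0,1,2,4,5,6}
Path to 2: b·tau·a

Answer: REACHABLE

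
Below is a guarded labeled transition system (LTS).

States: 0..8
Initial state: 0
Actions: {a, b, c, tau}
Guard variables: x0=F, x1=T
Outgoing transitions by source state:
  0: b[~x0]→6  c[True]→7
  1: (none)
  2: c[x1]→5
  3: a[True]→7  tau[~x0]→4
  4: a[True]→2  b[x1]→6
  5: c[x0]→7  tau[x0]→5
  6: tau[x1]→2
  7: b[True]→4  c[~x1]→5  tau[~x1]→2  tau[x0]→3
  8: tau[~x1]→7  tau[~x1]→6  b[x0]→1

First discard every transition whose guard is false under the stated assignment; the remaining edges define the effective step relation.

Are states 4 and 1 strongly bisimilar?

Refine partition for ~:
  π0 = {{0,1,2,3,4,5,6,7,8}}
  π1 = {{0},{1,5,8},{2},{3},{4},{6},{7}}
Fixed point at round 2; 7 class(es).
4∈{4}, 1∈{1,5,8}

Answer: NOT BISIMILAR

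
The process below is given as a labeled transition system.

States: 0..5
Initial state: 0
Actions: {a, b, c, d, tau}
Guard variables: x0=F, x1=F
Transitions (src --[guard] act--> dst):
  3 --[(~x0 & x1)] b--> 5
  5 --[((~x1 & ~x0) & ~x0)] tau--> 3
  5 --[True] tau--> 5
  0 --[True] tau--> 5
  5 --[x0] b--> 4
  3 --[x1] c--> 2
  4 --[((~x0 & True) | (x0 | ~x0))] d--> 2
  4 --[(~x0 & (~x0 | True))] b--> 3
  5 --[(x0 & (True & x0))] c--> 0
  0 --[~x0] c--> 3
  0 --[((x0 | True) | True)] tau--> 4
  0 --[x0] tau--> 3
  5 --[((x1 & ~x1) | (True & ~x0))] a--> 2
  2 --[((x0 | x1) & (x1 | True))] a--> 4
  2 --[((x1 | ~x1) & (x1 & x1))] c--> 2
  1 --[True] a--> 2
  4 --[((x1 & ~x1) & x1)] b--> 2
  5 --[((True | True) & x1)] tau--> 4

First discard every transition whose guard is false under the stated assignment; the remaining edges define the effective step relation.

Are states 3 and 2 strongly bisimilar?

Answer: BISIMILAR

Trace:
Bisimulation quotient by refinement:
  P[0] = {{0,1,2,3,4,5}}
  P[1] = {{0},{1},{2,3},{4},{5}}
Fixed point at round 2; 5 class(es).
3∈{2,3}, 2∈{2,3}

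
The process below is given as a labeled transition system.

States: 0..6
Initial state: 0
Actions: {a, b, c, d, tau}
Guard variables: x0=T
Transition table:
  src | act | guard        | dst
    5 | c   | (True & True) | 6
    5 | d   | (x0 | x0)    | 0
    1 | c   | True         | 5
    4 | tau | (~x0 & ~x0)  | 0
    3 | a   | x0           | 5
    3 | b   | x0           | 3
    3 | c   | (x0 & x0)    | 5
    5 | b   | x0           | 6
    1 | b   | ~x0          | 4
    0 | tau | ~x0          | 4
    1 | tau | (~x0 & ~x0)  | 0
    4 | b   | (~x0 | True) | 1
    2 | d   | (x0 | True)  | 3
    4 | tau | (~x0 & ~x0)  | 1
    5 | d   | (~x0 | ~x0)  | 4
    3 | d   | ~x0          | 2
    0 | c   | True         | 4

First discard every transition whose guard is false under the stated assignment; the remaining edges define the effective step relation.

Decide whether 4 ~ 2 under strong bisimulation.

Refine partition for ~:
  round 0: {{0,1,2,3,4,5,6}}
  round 1: {{0,1},{2},{3},{4},{5},{6}}
  round 2: {{0},{1},{2},{3},{4},{5},{6}}
stable after 3 split(s): 7 block(s)
[4]={4}  [2]={2}

Answer: NOT BISIMILAR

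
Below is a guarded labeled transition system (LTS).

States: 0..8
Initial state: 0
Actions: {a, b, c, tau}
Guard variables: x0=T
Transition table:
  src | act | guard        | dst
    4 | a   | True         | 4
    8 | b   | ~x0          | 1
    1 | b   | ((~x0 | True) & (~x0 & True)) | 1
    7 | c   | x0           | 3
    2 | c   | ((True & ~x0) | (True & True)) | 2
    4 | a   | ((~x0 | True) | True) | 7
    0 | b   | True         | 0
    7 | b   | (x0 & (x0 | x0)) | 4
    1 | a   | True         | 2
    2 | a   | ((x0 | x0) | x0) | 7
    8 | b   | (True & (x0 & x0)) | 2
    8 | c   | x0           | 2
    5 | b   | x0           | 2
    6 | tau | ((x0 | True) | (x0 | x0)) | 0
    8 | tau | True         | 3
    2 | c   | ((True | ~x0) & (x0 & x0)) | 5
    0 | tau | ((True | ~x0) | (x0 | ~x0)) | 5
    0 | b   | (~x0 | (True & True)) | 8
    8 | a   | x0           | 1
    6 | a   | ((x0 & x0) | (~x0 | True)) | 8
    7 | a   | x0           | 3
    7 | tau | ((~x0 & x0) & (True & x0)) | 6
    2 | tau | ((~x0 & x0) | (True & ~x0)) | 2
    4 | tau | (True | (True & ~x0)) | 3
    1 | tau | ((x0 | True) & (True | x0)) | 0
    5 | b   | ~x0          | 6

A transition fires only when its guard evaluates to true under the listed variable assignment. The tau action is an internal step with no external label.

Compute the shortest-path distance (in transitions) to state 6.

Layered search for 6:
  depth 0: {0}
  depth 1: {5,8}
  depth 2: {1,2,3}
  depth 3: {7}
  depth 4: {4}
6 never appears.

Answer: UNREACHABLE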